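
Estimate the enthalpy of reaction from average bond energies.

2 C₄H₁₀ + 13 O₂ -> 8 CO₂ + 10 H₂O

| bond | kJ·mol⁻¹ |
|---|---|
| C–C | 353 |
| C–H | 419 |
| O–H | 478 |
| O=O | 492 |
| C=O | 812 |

Bonds broken (reactants):
  C–C: 6 × 353 = 2118
  C–H: 20 × 419 = 8380
  O=O: 13 × 492 = 6396
  Σ(broken) = 16894 kJ
Bonds formed (products):
  C=O: 16 × 812 = 12992
  O–H: 20 × 478 = 9560
  Σ(formed) = 22552 kJ
ΔH = Σ(broken) − Σ(formed) = 16894 − 22552 = −5658 kJ

ΔH ≈ −5658 kJ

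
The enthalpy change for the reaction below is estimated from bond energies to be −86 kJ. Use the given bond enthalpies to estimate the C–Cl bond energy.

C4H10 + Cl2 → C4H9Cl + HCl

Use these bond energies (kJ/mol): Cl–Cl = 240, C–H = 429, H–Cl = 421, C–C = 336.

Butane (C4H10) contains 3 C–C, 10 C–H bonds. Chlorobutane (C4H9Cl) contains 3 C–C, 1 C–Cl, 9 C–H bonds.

Let D be the C–Cl bond energy.
Σ(broken) = 3×336 + 10×429 + 1×240 = 5538
Σ(formed) = 3×336 + 1×D + 9×429 + 1×421 = 5290 + D
ΔH = Σ(broken) − Σ(formed) = (5538) − (5290 + D) = +248 − D
Setting this equal to −86 kJ gives D = 334 kJ/mol.

D(C–Cl) ≈ 334 kJ/mol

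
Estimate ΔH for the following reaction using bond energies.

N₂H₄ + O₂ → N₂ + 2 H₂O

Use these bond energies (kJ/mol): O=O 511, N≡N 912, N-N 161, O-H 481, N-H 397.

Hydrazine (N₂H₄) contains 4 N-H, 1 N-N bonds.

Bonds broken (reactants):
  N-H: 4 × 397 = 1588
  N-N: 1 × 161 = 161
  O=O: 1 × 511 = 511
  Σ(broken) = 2260 kJ
Bonds formed (products):
  N≡N: 1 × 912 = 912
  O-H: 4 × 481 = 1924
  Σ(formed) = 2836 kJ
ΔH = Σ(broken) − Σ(formed) = 2260 − 2836 = −576 kJ

ΔH ≈ −576 kJ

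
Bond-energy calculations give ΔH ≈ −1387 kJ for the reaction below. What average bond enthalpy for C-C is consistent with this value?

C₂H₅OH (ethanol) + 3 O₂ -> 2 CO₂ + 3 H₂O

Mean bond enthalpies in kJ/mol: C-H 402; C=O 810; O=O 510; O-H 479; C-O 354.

Let D be the C-C bond energy.
Σ(broken) = 1×D + 5×402 + 1×354 + 1×479 + 3×510 = 4373 + D
Σ(formed) = 4×810 + 6×479 = 6114
ΔH = Σ(broken) − Σ(formed) = (4373 + D) − (6114) = −1741 + D
Setting this equal to −1387 kJ gives D = 354 kJ/mol.

D(C-C) ≈ 354 kJ/mol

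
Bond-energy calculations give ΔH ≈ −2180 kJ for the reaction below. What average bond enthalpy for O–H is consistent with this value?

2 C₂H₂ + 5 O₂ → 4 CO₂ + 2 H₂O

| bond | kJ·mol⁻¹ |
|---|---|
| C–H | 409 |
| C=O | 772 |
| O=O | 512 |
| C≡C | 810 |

Let D be the O–H bond energy.
Σ(broken) = 2×810 + 4×409 + 5×512 = 5816
Σ(formed) = 8×772 + 4×D = 6176 + 4D
ΔH = Σ(broken) − Σ(formed) = (5816) − (6176 + 4D) = −360 − 4D
Setting this equal to −2180 kJ gives 4D = 1820, so D = 455 kJ/mol.

D(O–H) ≈ 455 kJ/mol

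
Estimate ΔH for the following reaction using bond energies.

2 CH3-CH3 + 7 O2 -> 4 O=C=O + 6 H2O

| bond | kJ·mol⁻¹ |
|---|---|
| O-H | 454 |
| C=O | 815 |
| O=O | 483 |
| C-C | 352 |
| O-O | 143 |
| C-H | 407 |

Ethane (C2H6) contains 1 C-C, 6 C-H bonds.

ΔH ≈ −2999 kJ

Bonds broken (reactants):
  C-C: 2 × 352 = 704
  C-H: 12 × 407 = 4884
  O=O: 7 × 483 = 3381
  Σ(broken) = 8969 kJ
Bonds formed (products):
  C=O: 8 × 815 = 6520
  O-H: 12 × 454 = 5448
  Σ(formed) = 11968 kJ
ΔH = Σ(broken) − Σ(formed) = 8969 − 11968 = −2999 kJ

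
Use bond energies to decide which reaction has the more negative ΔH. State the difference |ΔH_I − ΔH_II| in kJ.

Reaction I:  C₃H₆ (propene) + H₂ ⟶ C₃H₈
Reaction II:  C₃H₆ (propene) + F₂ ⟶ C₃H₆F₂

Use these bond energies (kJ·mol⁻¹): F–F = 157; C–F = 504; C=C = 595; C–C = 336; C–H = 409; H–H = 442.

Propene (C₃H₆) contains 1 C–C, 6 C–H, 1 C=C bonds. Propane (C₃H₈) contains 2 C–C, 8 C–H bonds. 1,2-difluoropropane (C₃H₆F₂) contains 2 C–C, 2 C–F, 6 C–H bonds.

Reaction II, by 475 kJ

Reaction I:
  Bonds broken (reactants):
    C–C: 1 × 336 = 336
    C–H: 6 × 409 = 2454
    C=C: 1 × 595 = 595
    H–H: 1 × 442 = 442
    Σ(broken) = 3827 kJ
  Bonds formed (products):
    C–C: 2 × 336 = 672
    C–H: 8 × 409 = 3272
    Σ(formed) = 3944 kJ
  ΔH_I = 3827 − 3944 = −117 kJ
Reaction II:
  Bonds broken (reactants):
    C–C: 1 × 336 = 336
    C–H: 6 × 409 = 2454
    C=C: 1 × 595 = 595
    F–F: 1 × 157 = 157
    Σ(broken) = 3542 kJ
  Bonds formed (products):
    C–C: 2 × 336 = 672
    C–F: 2 × 504 = 1008
    C–H: 6 × 409 = 2454
    Σ(formed) = 4134 kJ
  ΔH_II = 3542 − 4134 = −592 kJ
ΔH_I − ΔH_II = +475 kJ, so reaction II has the more negative ΔH; |ΔH_I − ΔH_II| = 475 kJ.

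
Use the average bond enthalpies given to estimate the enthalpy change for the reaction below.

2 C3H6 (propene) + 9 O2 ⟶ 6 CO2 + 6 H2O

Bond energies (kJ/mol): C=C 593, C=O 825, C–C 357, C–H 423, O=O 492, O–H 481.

ΔH ≈ −4268 kJ

Bonds broken (reactants):
  C–C: 2 × 357 = 714
  C–H: 12 × 423 = 5076
  C=C: 2 × 593 = 1186
  O=O: 9 × 492 = 4428
  Σ(broken) = 11404 kJ
Bonds formed (products):
  C=O: 12 × 825 = 9900
  O–H: 12 × 481 = 5772
  Σ(formed) = 15672 kJ
ΔH = Σ(broken) − Σ(formed) = 11404 − 15672 = −4268 kJ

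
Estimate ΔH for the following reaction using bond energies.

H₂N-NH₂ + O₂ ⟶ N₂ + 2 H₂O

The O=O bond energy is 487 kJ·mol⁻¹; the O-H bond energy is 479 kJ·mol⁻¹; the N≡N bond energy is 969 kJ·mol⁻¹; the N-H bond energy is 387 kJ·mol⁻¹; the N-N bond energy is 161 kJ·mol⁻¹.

ΔH ≈ −689 kJ

Bonds broken (reactants):
  N-H: 4 × 387 = 1548
  N-N: 1 × 161 = 161
  O=O: 1 × 487 = 487
  Σ(broken) = 2196 kJ
Bonds formed (products):
  N≡N: 1 × 969 = 969
  O-H: 4 × 479 = 1916
  Σ(formed) = 2885 kJ
ΔH = Σ(broken) − Σ(formed) = 2196 − 2885 = −689 kJ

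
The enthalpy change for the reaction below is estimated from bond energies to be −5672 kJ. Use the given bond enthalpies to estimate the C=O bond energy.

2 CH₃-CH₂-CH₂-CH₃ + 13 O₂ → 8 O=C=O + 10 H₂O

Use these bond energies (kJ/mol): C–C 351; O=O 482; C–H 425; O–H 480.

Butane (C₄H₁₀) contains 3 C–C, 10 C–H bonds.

D(C=O) ≈ 809 kJ/mol

Let D be the C=O bond energy.
Σ(broken) = 6×351 + 20×425 + 13×482 = 16872
Σ(formed) = 16×D + 20×480 = 9600 + 16D
ΔH = Σ(broken) − Σ(formed) = (16872) − (9600 + 16D) = +7272 − 16D
Setting this equal to −5672 kJ gives 16D = 12944, so D = 809 kJ/mol.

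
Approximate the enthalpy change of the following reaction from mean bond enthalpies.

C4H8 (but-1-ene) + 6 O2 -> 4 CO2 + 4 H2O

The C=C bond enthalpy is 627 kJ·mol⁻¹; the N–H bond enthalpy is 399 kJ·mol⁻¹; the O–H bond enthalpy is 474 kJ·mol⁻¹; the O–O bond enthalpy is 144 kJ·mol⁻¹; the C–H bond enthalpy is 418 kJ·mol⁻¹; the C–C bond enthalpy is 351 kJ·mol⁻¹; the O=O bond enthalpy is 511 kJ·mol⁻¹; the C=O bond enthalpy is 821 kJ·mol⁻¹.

ΔH ≈ −2621 kJ

Bonds broken (reactants):
  C–C: 2 × 351 = 702
  C–H: 8 × 418 = 3344
  C=C: 1 × 627 = 627
  O=O: 6 × 511 = 3066
  Σ(broken) = 7739 kJ
Bonds formed (products):
  C=O: 8 × 821 = 6568
  O–H: 8 × 474 = 3792
  Σ(formed) = 10360 kJ
ΔH = Σ(broken) − Σ(formed) = 7739 − 10360 = −2621 kJ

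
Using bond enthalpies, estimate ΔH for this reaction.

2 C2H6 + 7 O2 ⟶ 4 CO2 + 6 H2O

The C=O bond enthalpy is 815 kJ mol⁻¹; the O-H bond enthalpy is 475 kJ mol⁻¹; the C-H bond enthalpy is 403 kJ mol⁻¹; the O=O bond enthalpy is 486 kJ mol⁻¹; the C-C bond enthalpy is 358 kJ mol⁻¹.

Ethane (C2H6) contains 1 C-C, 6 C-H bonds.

Bonds broken (reactants):
  C-C: 2 × 358 = 716
  C-H: 12 × 403 = 4836
  O=O: 7 × 486 = 3402
  Σ(broken) = 8954 kJ
Bonds formed (products):
  C=O: 8 × 815 = 6520
  O-H: 12 × 475 = 5700
  Σ(formed) = 12220 kJ
ΔH = Σ(broken) − Σ(formed) = 8954 − 12220 = −3266 kJ

ΔH ≈ −3266 kJ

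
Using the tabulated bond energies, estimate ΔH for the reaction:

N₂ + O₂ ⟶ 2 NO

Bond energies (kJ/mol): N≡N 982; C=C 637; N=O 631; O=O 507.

ΔH ≈ +227 kJ

Bonds broken (reactants):
  N≡N: 1 × 982 = 982
  O=O: 1 × 507 = 507
  Σ(broken) = 1489 kJ
Bonds formed (products):
  N=O: 2 × 631 = 1262
  Σ(formed) = 1262 kJ
ΔH = Σ(broken) − Σ(formed) = 1489 − 1262 = +227 kJ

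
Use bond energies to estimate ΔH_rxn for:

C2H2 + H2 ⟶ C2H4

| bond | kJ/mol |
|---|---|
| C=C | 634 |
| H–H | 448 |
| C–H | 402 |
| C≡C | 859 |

Bonds broken (reactants):
  C≡C: 1 × 859 = 859
  C–H: 2 × 402 = 804
  H–H: 1 × 448 = 448
  Σ(broken) = 2111 kJ
Bonds formed (products):
  C–H: 4 × 402 = 1608
  C=C: 1 × 634 = 634
  Σ(formed) = 2242 kJ
ΔH = Σ(broken) − Σ(formed) = 2111 − 2242 = −131 kJ

ΔH ≈ −131 kJ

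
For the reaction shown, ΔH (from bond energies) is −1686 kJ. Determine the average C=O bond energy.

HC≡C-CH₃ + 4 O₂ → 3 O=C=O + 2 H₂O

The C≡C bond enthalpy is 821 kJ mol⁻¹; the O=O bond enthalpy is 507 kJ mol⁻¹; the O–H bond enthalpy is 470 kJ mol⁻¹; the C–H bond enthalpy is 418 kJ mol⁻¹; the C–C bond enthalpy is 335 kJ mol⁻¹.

Let D be the C=O bond energy.
Σ(broken) = 1×821 + 1×335 + 4×418 + 4×507 = 4856
Σ(formed) = 6×D + 4×470 = 1880 + 6D
ΔH = Σ(broken) − Σ(formed) = (4856) − (1880 + 6D) = +2976 − 6D
Setting this equal to −1686 kJ gives 6D = 4662, so D = 777 kJ/mol.

D(C=O) ≈ 777 kJ/mol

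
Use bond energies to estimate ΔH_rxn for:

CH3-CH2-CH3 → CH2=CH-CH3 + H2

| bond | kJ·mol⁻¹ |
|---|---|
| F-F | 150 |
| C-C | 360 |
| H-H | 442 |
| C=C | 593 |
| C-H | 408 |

ΔH ≈ +141 kJ

Bonds broken (reactants):
  C-C: 2 × 360 = 720
  C-H: 8 × 408 = 3264
  Σ(broken) = 3984 kJ
Bonds formed (products):
  C-C: 1 × 360 = 360
  C-H: 6 × 408 = 2448
  C=C: 1 × 593 = 593
  H-H: 1 × 442 = 442
  Σ(formed) = 3843 kJ
ΔH = Σ(broken) − Σ(formed) = 3984 − 3843 = +141 kJ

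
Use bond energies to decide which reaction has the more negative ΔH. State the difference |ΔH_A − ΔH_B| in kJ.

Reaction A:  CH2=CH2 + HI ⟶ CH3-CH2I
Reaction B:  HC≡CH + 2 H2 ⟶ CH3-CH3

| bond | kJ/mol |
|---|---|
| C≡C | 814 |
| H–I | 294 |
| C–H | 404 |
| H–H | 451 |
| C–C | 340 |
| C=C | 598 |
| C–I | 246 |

Reaction B, by 142 kJ

Reaction A:
  Bonds broken (reactants):
    C–H: 4 × 404 = 1616
    C=C: 1 × 598 = 598
    H–I: 1 × 294 = 294
    Σ(broken) = 2508 kJ
  Bonds formed (products):
    C–C: 1 × 340 = 340
    C–H: 5 × 404 = 2020
    C–I: 1 × 246 = 246
    Σ(formed) = 2606 kJ
  ΔH_A = 2508 − 2606 = −98 kJ
Reaction B:
  Bonds broken (reactants):
    C≡C: 1 × 814 = 814
    C–H: 2 × 404 = 808
    H–H: 2 × 451 = 902
    Σ(broken) = 2524 kJ
  Bonds formed (products):
    C–C: 1 × 340 = 340
    C–H: 6 × 404 = 2424
    Σ(formed) = 2764 kJ
  ΔH_B = 2524 − 2764 = −240 kJ
ΔH_A − ΔH_B = +142 kJ, so reaction B has the more negative ΔH; |ΔH_A − ΔH_B| = 142 kJ.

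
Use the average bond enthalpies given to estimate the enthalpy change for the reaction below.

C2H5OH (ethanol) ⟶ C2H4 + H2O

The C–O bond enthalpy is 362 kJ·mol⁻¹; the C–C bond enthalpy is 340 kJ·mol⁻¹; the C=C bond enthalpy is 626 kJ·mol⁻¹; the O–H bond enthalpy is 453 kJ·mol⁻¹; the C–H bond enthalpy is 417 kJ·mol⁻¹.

Bonds broken (reactants):
  C–C: 1 × 340 = 340
  C–H: 5 × 417 = 2085
  C–O: 1 × 362 = 362
  O–H: 1 × 453 = 453
  Σ(broken) = 3240 kJ
Bonds formed (products):
  C–H: 4 × 417 = 1668
  C=C: 1 × 626 = 626
  O–H: 2 × 453 = 906
  Σ(formed) = 3200 kJ
ΔH = Σ(broken) − Σ(formed) = 3240 − 3200 = +40 kJ

ΔH ≈ +40 kJ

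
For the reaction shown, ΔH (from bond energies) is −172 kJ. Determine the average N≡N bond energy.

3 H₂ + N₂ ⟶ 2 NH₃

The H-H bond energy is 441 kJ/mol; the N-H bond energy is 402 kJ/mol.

D(N≡N) ≈ 917 kJ/mol

Let D be the N≡N bond energy.
Σ(broken) = 3×441 + 1×D = 1323 + D
Σ(formed) = 6×402 = 2412
ΔH = Σ(broken) − Σ(formed) = (1323 + D) − (2412) = −1089 + D
Setting this equal to −172 kJ gives D = 917 kJ/mol.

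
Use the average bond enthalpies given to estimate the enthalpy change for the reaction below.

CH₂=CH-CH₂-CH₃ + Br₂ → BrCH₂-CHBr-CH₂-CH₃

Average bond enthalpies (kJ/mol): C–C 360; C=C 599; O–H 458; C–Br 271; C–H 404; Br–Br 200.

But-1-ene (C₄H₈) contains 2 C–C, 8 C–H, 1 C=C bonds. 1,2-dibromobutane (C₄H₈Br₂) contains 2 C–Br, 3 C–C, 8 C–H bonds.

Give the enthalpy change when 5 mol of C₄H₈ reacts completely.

Bonds broken (reactants):
  Br–Br: 1 × 200 = 200
  C–C: 2 × 360 = 720
  C–H: 8 × 404 = 3232
  C=C: 1 × 599 = 599
  Σ(broken) = 4751 kJ
Bonds formed (products):
  C–Br: 2 × 271 = 542
  C–C: 3 × 360 = 1080
  C–H: 8 × 404 = 3232
  Σ(formed) = 4854 kJ
ΔH = Σ(broken) − Σ(formed) = 4751 − 4854 = −103 kJ
For 5× the reaction as written: 5 × (−103) = −515 kJ

ΔH = −515 kJ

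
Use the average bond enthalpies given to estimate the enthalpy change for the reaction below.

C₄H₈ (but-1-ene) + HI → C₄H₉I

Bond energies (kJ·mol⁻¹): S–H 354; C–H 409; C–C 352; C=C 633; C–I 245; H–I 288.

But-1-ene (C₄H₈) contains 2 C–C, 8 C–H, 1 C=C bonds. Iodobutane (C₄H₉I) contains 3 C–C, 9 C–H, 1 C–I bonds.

ΔH ≈ −85 kJ

Bonds broken (reactants):
  C–C: 2 × 352 = 704
  C–H: 8 × 409 = 3272
  C=C: 1 × 633 = 633
  H–I: 1 × 288 = 288
  Σ(broken) = 4897 kJ
Bonds formed (products):
  C–C: 3 × 352 = 1056
  C–H: 9 × 409 = 3681
  C–I: 1 × 245 = 245
  Σ(formed) = 4982 kJ
ΔH = Σ(broken) − Σ(formed) = 4897 − 4982 = −85 kJ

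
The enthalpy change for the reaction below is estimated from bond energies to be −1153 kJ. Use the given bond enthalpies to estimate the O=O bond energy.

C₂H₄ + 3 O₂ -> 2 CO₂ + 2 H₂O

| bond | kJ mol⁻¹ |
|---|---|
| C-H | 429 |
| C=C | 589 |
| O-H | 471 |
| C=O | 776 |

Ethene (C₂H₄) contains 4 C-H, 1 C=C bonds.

Let D be the O=O bond energy.
Σ(broken) = 4×429 + 1×589 + 3×D = 2305 + 3D
Σ(formed) = 4×776 + 4×471 = 4988
ΔH = Σ(broken) − Σ(formed) = (2305 + 3D) − (4988) = −2683 + 3D
Setting this equal to −1153 kJ gives 3D = 1530, so D = 510 kJ/mol.

D(O=O) ≈ 510 kJ/mol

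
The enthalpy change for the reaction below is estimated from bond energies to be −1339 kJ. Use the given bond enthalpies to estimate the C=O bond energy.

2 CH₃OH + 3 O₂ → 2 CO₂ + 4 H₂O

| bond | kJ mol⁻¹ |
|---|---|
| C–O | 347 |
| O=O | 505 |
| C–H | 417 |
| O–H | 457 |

Let D be the C=O bond energy.
Σ(broken) = 6×417 + 2×347 + 2×457 + 3×505 = 5625
Σ(formed) = 4×D + 8×457 = 3656 + 4D
ΔH = Σ(broken) − Σ(formed) = (5625) − (3656 + 4D) = +1969 − 4D
Setting this equal to −1339 kJ gives 4D = 3308, so D = 827 kJ/mol.

D(C=O) ≈ 827 kJ/mol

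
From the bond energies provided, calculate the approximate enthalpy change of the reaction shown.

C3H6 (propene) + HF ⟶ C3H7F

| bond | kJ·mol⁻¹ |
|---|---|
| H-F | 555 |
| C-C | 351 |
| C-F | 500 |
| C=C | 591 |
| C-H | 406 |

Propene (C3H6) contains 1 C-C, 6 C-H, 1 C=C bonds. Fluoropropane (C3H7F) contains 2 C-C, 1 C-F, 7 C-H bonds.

Bonds broken (reactants):
  C-C: 1 × 351 = 351
  C-H: 6 × 406 = 2436
  C=C: 1 × 591 = 591
  H-F: 1 × 555 = 555
  Σ(broken) = 3933 kJ
Bonds formed (products):
  C-C: 2 × 351 = 702
  C-F: 1 × 500 = 500
  C-H: 7 × 406 = 2842
  Σ(formed) = 4044 kJ
ΔH = Σ(broken) − Σ(formed) = 3933 − 4044 = −111 kJ

ΔH ≈ −111 kJ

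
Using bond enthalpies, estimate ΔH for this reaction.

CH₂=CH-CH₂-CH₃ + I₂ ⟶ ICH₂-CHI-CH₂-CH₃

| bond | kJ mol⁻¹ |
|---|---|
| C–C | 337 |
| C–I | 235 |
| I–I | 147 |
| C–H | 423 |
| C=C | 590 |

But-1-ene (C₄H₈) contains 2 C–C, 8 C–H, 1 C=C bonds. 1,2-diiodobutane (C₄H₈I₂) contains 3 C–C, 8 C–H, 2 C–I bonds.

ΔH ≈ −70 kJ

Bonds broken (reactants):
  C–C: 2 × 337 = 674
  C–H: 8 × 423 = 3384
  C=C: 1 × 590 = 590
  I–I: 1 × 147 = 147
  Σ(broken) = 4795 kJ
Bonds formed (products):
  C–C: 3 × 337 = 1011
  C–H: 8 × 423 = 3384
  C–I: 2 × 235 = 470
  Σ(formed) = 4865 kJ
ΔH = Σ(broken) − Σ(formed) = 4795 − 4865 = −70 kJ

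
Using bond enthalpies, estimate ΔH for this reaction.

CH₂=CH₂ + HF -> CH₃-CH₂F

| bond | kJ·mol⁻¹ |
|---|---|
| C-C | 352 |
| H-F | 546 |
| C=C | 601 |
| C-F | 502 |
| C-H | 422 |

Bonds broken (reactants):
  C-H: 4 × 422 = 1688
  C=C: 1 × 601 = 601
  H-F: 1 × 546 = 546
  Σ(broken) = 2835 kJ
Bonds formed (products):
  C-C: 1 × 352 = 352
  C-F: 1 × 502 = 502
  C-H: 5 × 422 = 2110
  Σ(formed) = 2964 kJ
ΔH = Σ(broken) − Σ(formed) = 2835 − 2964 = −129 kJ

ΔH ≈ −129 kJ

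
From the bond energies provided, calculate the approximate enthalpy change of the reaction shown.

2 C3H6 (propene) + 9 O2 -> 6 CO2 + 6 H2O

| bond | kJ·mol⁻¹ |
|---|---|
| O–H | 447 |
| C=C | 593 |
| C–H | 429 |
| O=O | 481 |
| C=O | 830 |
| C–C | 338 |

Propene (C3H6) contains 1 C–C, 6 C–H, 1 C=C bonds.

ΔH ≈ −3985 kJ

Bonds broken (reactants):
  C–C: 2 × 338 = 676
  C–H: 12 × 429 = 5148
  C=C: 2 × 593 = 1186
  O=O: 9 × 481 = 4329
  Σ(broken) = 11339 kJ
Bonds formed (products):
  C=O: 12 × 830 = 9960
  O–H: 12 × 447 = 5364
  Σ(formed) = 15324 kJ
ΔH = Σ(broken) − Σ(formed) = 11339 − 15324 = −3985 kJ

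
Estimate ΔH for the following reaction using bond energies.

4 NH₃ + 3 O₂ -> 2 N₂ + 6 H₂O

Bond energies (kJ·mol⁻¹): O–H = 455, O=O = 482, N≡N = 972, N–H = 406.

Bonds broken (reactants):
  N–H: 12 × 406 = 4872
  O=O: 3 × 482 = 1446
  Σ(broken) = 6318 kJ
Bonds formed (products):
  N≡N: 2 × 972 = 1944
  O–H: 12 × 455 = 5460
  Σ(formed) = 7404 kJ
ΔH = Σ(broken) − Σ(formed) = 6318 − 7404 = −1086 kJ

ΔH ≈ −1086 kJ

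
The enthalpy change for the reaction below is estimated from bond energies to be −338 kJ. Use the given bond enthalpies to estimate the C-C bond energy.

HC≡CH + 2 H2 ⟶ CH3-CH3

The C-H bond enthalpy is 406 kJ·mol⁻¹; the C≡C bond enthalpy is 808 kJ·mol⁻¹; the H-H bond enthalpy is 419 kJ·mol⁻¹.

D(C-C) ≈ 360 kJ/mol

Let D be the C-C bond energy.
Σ(broken) = 1×808 + 2×406 + 2×419 = 2458
Σ(formed) = 1×D + 6×406 = 2436 + D
ΔH = Σ(broken) − Σ(formed) = (2458) − (2436 + D) = +22 − D
Setting this equal to −338 kJ gives D = 360 kJ/mol.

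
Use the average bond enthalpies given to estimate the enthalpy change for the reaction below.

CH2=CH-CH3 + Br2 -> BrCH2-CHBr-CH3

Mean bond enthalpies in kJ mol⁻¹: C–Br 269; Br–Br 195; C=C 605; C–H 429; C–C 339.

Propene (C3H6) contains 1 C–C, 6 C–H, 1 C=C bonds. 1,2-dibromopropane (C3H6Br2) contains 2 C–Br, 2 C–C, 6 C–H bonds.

ΔH ≈ −77 kJ

Bonds broken (reactants):
  Br–Br: 1 × 195 = 195
  C–C: 1 × 339 = 339
  C–H: 6 × 429 = 2574
  C=C: 1 × 605 = 605
  Σ(broken) = 3713 kJ
Bonds formed (products):
  C–Br: 2 × 269 = 538
  C–C: 2 × 339 = 678
  C–H: 6 × 429 = 2574
  Σ(formed) = 3790 kJ
ΔH = Σ(broken) − Σ(formed) = 3713 − 3790 = −77 kJ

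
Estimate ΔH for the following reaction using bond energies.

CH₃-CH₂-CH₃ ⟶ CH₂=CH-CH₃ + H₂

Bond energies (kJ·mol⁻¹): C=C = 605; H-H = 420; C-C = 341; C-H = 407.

ΔH ≈ +130 kJ

Bonds broken (reactants):
  C-C: 2 × 341 = 682
  C-H: 8 × 407 = 3256
  Σ(broken) = 3938 kJ
Bonds formed (products):
  C-C: 1 × 341 = 341
  C-H: 6 × 407 = 2442
  C=C: 1 × 605 = 605
  H-H: 1 × 420 = 420
  Σ(formed) = 3808 kJ
ΔH = Σ(broken) − Σ(formed) = 3938 − 3808 = +130 kJ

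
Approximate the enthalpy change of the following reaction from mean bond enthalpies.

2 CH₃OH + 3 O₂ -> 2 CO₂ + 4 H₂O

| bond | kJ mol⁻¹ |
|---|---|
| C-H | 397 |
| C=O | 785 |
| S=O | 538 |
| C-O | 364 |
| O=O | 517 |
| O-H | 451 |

ΔH ≈ −1185 kJ

Bonds broken (reactants):
  C-H: 6 × 397 = 2382
  C-O: 2 × 364 = 728
  O-H: 2 × 451 = 902
  O=O: 3 × 517 = 1551
  Σ(broken) = 5563 kJ
Bonds formed (products):
  C=O: 4 × 785 = 3140
  O-H: 8 × 451 = 3608
  Σ(formed) = 6748 kJ
ΔH = Σ(broken) − Σ(formed) = 5563 − 6748 = −1185 kJ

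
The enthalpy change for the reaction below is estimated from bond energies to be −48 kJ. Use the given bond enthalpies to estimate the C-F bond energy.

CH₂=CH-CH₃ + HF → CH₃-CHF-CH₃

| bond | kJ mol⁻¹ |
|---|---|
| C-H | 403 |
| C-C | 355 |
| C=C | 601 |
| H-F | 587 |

D(C-F) ≈ 478 kJ/mol

Let D be the C-F bond energy.
Σ(broken) = 1×355 + 6×403 + 1×601 + 1×587 = 3961
Σ(formed) = 2×355 + 1×D + 7×403 = 3531 + D
ΔH = Σ(broken) − Σ(formed) = (3961) − (3531 + D) = +430 − D
Setting this equal to −48 kJ gives D = 478 kJ/mol.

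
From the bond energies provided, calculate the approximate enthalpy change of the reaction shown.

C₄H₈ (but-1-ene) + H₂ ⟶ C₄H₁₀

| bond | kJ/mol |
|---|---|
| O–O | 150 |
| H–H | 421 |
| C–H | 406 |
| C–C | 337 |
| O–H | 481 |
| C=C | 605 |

ΔH ≈ −123 kJ

Bonds broken (reactants):
  C–C: 2 × 337 = 674
  C–H: 8 × 406 = 3248
  C=C: 1 × 605 = 605
  H–H: 1 × 421 = 421
  Σ(broken) = 4948 kJ
Bonds formed (products):
  C–C: 3 × 337 = 1011
  C–H: 10 × 406 = 4060
  Σ(formed) = 5071 kJ
ΔH = Σ(broken) − Σ(formed) = 4948 − 5071 = −123 kJ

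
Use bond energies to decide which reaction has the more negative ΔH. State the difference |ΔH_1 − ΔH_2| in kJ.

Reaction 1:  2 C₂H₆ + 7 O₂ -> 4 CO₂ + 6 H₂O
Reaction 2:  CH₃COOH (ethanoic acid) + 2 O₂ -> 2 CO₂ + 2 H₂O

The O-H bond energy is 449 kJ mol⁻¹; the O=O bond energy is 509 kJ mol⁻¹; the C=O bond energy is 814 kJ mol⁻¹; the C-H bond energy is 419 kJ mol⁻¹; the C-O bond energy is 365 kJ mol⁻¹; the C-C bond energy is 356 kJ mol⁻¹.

Reaction 1, by 1804 kJ

Reaction 1:
  Bonds broken (reactants):
    C-C: 2 × 356 = 712
    C-H: 12 × 419 = 5028
    O=O: 7 × 509 = 3563
    Σ(broken) = 9303 kJ
  Bonds formed (products):
    C=O: 8 × 814 = 6512
    O-H: 12 × 449 = 5388
    Σ(formed) = 11900 kJ
  ΔH_1 = 9303 − 11900 = −2597 kJ
Reaction 2:
  Bonds broken (reactants):
    C-C: 1 × 356 = 356
    C-H: 3 × 419 = 1257
    C-O: 1 × 365 = 365
    C=O: 1 × 814 = 814
    O-H: 1 × 449 = 449
    O=O: 2 × 509 = 1018
    Σ(broken) = 4259 kJ
  Bonds formed (products):
    C=O: 4 × 814 = 3256
    O-H: 4 × 449 = 1796
    Σ(formed) = 5052 kJ
  ΔH_2 = 4259 − 5052 = −793 kJ
ΔH_1 − ΔH_2 = −1804 kJ, so reaction 1 has the more negative ΔH; |ΔH_1 − ΔH_2| = 1804 kJ.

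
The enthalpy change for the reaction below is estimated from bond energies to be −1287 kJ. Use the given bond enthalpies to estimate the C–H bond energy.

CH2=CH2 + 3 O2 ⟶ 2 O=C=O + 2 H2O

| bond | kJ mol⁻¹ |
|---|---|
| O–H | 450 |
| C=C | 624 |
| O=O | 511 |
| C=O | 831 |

D(C–H) ≈ 420 kJ/mol

Let D be the C–H bond energy.
Σ(broken) = 4×D + 1×624 + 3×511 = 2157 + 4D
Σ(formed) = 4×831 + 4×450 = 5124
ΔH = Σ(broken) − Σ(formed) = (2157 + 4D) − (5124) = −2967 + 4D
Setting this equal to −1287 kJ gives 4D = 1680, so D = 420 kJ/mol.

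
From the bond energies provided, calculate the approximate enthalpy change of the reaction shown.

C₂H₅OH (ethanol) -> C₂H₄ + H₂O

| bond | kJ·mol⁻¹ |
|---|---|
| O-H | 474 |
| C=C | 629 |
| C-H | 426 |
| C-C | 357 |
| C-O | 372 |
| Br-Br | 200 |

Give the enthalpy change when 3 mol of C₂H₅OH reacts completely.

Bonds broken (reactants):
  C-C: 1 × 357 = 357
  C-H: 5 × 426 = 2130
  C-O: 1 × 372 = 372
  O-H: 1 × 474 = 474
  Σ(broken) = 3333 kJ
Bonds formed (products):
  C-H: 4 × 426 = 1704
  C=C: 1 × 629 = 629
  O-H: 2 × 474 = 948
  Σ(formed) = 3281 kJ
ΔH = Σ(broken) − Σ(formed) = 3333 − 3281 = +52 kJ
For 3× the reaction as written: 3 × (+52) = +156 kJ

ΔH = +156 kJ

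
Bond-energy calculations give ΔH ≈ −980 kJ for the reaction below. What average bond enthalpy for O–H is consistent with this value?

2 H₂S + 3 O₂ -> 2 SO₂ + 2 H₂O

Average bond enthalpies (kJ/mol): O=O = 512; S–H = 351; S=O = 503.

D(O–H) ≈ 477 kJ/mol

Let D be the O–H bond energy.
Σ(broken) = 3×512 + 4×351 = 2940
Σ(formed) = 4×D + 4×503 = 2012 + 4D
ΔH = Σ(broken) − Σ(formed) = (2940) − (2012 + 4D) = +928 − 4D
Setting this equal to −980 kJ gives 4D = 1908, so D = 477 kJ/mol.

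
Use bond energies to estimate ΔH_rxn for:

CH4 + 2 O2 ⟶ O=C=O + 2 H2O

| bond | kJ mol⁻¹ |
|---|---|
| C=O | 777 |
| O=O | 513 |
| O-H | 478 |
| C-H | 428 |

ΔH ≈ −728 kJ

Bonds broken (reactants):
  C-H: 4 × 428 = 1712
  O=O: 2 × 513 = 1026
  Σ(broken) = 2738 kJ
Bonds formed (products):
  C=O: 2 × 777 = 1554
  O-H: 4 × 478 = 1912
  Σ(formed) = 3466 kJ
ΔH = Σ(broken) − Σ(formed) = 2738 − 3466 = −728 kJ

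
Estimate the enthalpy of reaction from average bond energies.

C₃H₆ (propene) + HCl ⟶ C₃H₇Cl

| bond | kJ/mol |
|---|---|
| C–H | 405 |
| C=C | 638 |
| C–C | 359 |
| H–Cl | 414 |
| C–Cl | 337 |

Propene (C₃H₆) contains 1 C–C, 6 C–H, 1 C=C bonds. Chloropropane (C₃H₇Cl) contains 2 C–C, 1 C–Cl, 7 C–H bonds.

Bonds broken (reactants):
  C–C: 1 × 359 = 359
  C–H: 6 × 405 = 2430
  C=C: 1 × 638 = 638
  H–Cl: 1 × 414 = 414
  Σ(broken) = 3841 kJ
Bonds formed (products):
  C–C: 2 × 359 = 718
  C–Cl: 1 × 337 = 337
  C–H: 7 × 405 = 2835
  Σ(formed) = 3890 kJ
ΔH = Σ(broken) − Σ(formed) = 3841 − 3890 = −49 kJ

ΔH ≈ −49 kJ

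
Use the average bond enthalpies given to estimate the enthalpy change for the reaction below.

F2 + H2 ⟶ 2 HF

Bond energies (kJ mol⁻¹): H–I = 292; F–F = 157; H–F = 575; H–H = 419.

ΔH ≈ −574 kJ

Bonds broken (reactants):
  F–F: 1 × 157 = 157
  H–H: 1 × 419 = 419
  Σ(broken) = 576 kJ
Bonds formed (products):
  H–F: 2 × 575 = 1150
  Σ(formed) = 1150 kJ
ΔH = Σ(broken) − Σ(formed) = 576 − 1150 = −574 kJ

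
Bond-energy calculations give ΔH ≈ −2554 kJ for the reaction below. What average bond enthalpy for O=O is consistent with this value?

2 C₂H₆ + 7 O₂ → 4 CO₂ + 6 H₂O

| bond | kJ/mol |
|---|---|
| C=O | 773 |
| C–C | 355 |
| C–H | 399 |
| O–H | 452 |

Let D be the O=O bond energy.
Σ(broken) = 2×355 + 12×399 + 7×D = 5498 + 7D
Σ(formed) = 8×773 + 12×452 = 11608
ΔH = Σ(broken) − Σ(formed) = (5498 + 7D) − (11608) = −6110 + 7D
Setting this equal to −2554 kJ gives 7D = 3556, so D = 508 kJ/mol.

D(O=O) ≈ 508 kJ/mol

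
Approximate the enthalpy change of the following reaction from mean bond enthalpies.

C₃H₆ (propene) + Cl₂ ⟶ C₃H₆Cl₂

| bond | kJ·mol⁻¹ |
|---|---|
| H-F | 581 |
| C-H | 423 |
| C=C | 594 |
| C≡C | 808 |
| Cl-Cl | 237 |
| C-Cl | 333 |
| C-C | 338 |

Bonds broken (reactants):
  C-C: 1 × 338 = 338
  C-H: 6 × 423 = 2538
  C=C: 1 × 594 = 594
  Cl-Cl: 1 × 237 = 237
  Σ(broken) = 3707 kJ
Bonds formed (products):
  C-C: 2 × 338 = 676
  C-Cl: 2 × 333 = 666
  C-H: 6 × 423 = 2538
  Σ(formed) = 3880 kJ
ΔH = Σ(broken) − Σ(formed) = 3707 − 3880 = −173 kJ

ΔH ≈ −173 kJ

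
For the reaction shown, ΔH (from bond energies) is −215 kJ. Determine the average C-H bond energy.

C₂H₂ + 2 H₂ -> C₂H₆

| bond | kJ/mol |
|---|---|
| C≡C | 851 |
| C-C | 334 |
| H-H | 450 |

D(C-H) ≈ 408 kJ/mol

Let D be the C-H bond energy.
Σ(broken) = 1×851 + 2×D + 2×450 = 1751 + 2D
Σ(formed) = 1×334 + 6×D = 334 + 6D
ΔH = Σ(broken) − Σ(formed) = (1751 + 2D) − (334 + 6D) = +1417 − 4D
Setting this equal to −215 kJ gives 4D = 1632, so D = 408 kJ/mol.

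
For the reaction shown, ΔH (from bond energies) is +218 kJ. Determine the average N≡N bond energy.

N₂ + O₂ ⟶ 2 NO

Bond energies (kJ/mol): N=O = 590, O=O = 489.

Let D be the N≡N bond energy.
Σ(broken) = 1×D + 1×489 = 489 + D
Σ(formed) = 2×590 = 1180
ΔH = Σ(broken) − Σ(formed) = (489 + D) − (1180) = −691 + D
Setting this equal to +218 kJ gives D = 909 kJ/mol.

D(N≡N) ≈ 909 kJ/mol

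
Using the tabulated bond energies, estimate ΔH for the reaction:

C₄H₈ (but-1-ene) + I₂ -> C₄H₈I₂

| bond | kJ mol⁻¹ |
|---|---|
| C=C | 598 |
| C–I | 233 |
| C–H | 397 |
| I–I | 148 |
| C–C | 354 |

Bonds broken (reactants):
  C–C: 2 × 354 = 708
  C–H: 8 × 397 = 3176
  C=C: 1 × 598 = 598
  I–I: 1 × 148 = 148
  Σ(broken) = 4630 kJ
Bonds formed (products):
  C–C: 3 × 354 = 1062
  C–H: 8 × 397 = 3176
  C–I: 2 × 233 = 466
  Σ(formed) = 4704 kJ
ΔH = Σ(broken) − Σ(formed) = 4630 − 4704 = −74 kJ

ΔH ≈ −74 kJ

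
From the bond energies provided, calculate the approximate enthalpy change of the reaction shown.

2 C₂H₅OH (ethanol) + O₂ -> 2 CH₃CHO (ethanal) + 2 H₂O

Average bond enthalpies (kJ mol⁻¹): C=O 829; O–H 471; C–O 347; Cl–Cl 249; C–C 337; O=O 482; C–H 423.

Bonds broken (reactants):
  C–C: 2 × 337 = 674
  C–H: 10 × 423 = 4230
  C–O: 2 × 347 = 694
  O–H: 2 × 471 = 942
  O=O: 1 × 482 = 482
  Σ(broken) = 7022 kJ
Bonds formed (products):
  C–C: 2 × 337 = 674
  C–H: 8 × 423 = 3384
  C=O: 2 × 829 = 1658
  O–H: 4 × 471 = 1884
  Σ(formed) = 7600 kJ
ΔH = Σ(broken) − Σ(formed) = 7022 − 7600 = −578 kJ

ΔH ≈ −578 kJ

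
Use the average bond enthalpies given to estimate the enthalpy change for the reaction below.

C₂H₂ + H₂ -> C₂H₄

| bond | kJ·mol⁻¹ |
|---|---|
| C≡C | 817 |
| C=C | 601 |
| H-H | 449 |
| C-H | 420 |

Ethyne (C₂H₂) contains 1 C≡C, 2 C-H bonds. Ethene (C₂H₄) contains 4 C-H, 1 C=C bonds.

ΔH ≈ −175 kJ

Bonds broken (reactants):
  C≡C: 1 × 817 = 817
  C-H: 2 × 420 = 840
  H-H: 1 × 449 = 449
  Σ(broken) = 2106 kJ
Bonds formed (products):
  C-H: 4 × 420 = 1680
  C=C: 1 × 601 = 601
  Σ(formed) = 2281 kJ
ΔH = Σ(broken) − Σ(formed) = 2106 − 2281 = −175 kJ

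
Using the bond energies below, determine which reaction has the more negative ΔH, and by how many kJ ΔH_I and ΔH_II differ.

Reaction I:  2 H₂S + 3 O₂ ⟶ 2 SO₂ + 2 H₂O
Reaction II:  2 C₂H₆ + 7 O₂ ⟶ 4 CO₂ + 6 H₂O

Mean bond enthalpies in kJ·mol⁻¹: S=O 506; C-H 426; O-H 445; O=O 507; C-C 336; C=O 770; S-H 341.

Reaction I:
  Bonds broken (reactants):
    O=O: 3 × 507 = 1521
    S-H: 4 × 341 = 1364
    Σ(broken) = 2885 kJ
  Bonds formed (products):
    O-H: 4 × 445 = 1780
    S=O: 4 × 506 = 2024
    Σ(formed) = 3804 kJ
  ΔH_I = 2885 − 3804 = −919 kJ
Reaction II:
  Bonds broken (reactants):
    C-C: 2 × 336 = 672
    C-H: 12 × 426 = 5112
    O=O: 7 × 507 = 3549
    Σ(broken) = 9333 kJ
  Bonds formed (products):
    C=O: 8 × 770 = 6160
    O-H: 12 × 445 = 5340
    Σ(formed) = 11500 kJ
  ΔH_II = 9333 − 11500 = −2167 kJ
ΔH_I − ΔH_II = +1248 kJ, so reaction II has the more negative ΔH; |ΔH_I − ΔH_II| = 1248 kJ.

Reaction II, by 1248 kJ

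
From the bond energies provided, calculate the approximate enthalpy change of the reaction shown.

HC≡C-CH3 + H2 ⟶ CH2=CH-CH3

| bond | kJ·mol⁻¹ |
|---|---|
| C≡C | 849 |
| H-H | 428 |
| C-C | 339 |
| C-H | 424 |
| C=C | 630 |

Bonds broken (reactants):
  C≡C: 1 × 849 = 849
  C-C: 1 × 339 = 339
  C-H: 4 × 424 = 1696
  H-H: 1 × 428 = 428
  Σ(broken) = 3312 kJ
Bonds formed (products):
  C-C: 1 × 339 = 339
  C-H: 6 × 424 = 2544
  C=C: 1 × 630 = 630
  Σ(formed) = 3513 kJ
ΔH = Σ(broken) − Σ(formed) = 3312 − 3513 = −201 kJ

ΔH ≈ −201 kJ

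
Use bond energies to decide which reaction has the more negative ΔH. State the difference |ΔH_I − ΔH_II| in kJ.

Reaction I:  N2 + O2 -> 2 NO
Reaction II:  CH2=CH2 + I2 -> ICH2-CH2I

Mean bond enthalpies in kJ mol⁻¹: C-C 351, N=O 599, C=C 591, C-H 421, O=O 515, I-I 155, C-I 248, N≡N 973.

Reaction I:
  Bonds broken (reactants):
    N≡N: 1 × 973 = 973
    O=O: 1 × 515 = 515
    Σ(broken) = 1488 kJ
  Bonds formed (products):
    N=O: 2 × 599 = 1198
    Σ(formed) = 1198 kJ
  ΔH_I = 1488 − 1198 = +290 kJ
Reaction II:
  Bonds broken (reactants):
    C-H: 4 × 421 = 1684
    C=C: 1 × 591 = 591
    I-I: 1 × 155 = 155
    Σ(broken) = 2430 kJ
  Bonds formed (products):
    C-C: 1 × 351 = 351
    C-H: 4 × 421 = 1684
    C-I: 2 × 248 = 496
    Σ(formed) = 2531 kJ
  ΔH_II = 2430 − 2531 = −101 kJ
ΔH_I − ΔH_II = +391 kJ, so reaction II has the more negative ΔH; |ΔH_I − ΔH_II| = 391 kJ.

Reaction II, by 391 kJ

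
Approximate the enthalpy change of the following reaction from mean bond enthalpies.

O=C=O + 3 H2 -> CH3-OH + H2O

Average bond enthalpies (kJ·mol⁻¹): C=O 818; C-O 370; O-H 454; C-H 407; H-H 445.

ΔH ≈ +18 kJ

Bonds broken (reactants):
  C=O: 2 × 818 = 1636
  H-H: 3 × 445 = 1335
  Σ(broken) = 2971 kJ
Bonds formed (products):
  C-H: 3 × 407 = 1221
  C-O: 1 × 370 = 370
  O-H: 3 × 454 = 1362
  Σ(formed) = 2953 kJ
ΔH = Σ(broken) − Σ(formed) = 2971 − 2953 = +18 kJ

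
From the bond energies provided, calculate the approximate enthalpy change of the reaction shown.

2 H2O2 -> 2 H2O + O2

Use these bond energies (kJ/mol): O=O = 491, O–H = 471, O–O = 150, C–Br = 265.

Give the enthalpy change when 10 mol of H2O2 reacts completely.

ΔH = −955 kJ

Bonds broken (reactants):
  O–H: 4 × 471 = 1884
  O–O: 2 × 150 = 300
  Σ(broken) = 2184 kJ
Bonds formed (products):
  O–H: 4 × 471 = 1884
  O=O: 1 × 491 = 491
  Σ(formed) = 2375 kJ
ΔH = Σ(broken) − Σ(formed) = 2184 − 2375 = −191 kJ
For 5× the reaction as written: 5 × (−191) = −955 kJ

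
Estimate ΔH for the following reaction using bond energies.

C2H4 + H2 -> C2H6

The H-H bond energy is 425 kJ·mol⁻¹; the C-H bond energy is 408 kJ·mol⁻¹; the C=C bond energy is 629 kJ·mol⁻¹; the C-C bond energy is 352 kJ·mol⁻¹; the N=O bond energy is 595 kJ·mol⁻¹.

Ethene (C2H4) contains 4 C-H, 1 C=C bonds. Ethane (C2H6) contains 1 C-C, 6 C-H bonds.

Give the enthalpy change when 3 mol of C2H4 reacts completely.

Bonds broken (reactants):
  C-H: 4 × 408 = 1632
  C=C: 1 × 629 = 629
  H-H: 1 × 425 = 425
  Σ(broken) = 2686 kJ
Bonds formed (products):
  C-C: 1 × 352 = 352
  C-H: 6 × 408 = 2448
  Σ(formed) = 2800 kJ
ΔH = Σ(broken) − Σ(formed) = 2686 − 2800 = −114 kJ
For 3× the reaction as written: 3 × (−114) = −342 kJ

ΔH = −342 kJ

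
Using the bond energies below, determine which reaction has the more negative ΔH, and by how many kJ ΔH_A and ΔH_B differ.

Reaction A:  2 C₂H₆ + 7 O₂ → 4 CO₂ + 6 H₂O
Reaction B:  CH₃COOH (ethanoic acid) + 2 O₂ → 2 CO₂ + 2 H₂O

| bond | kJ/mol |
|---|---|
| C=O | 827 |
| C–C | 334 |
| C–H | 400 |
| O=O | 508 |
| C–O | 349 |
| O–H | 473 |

Reaction A:
  Bonds broken (reactants):
    C–C: 2 × 334 = 668
    C–H: 12 × 400 = 4800
    O=O: 7 × 508 = 3556
    Σ(broken) = 9024 kJ
  Bonds formed (products):
    C=O: 8 × 827 = 6616
    O–H: 12 × 473 = 5676
    Σ(formed) = 12292 kJ
  ΔH_A = 9024 − 12292 = −3268 kJ
Reaction B:
  Bonds broken (reactants):
    C–C: 1 × 334 = 334
    C–H: 3 × 400 = 1200
    C–O: 1 × 349 = 349
    C=O: 1 × 827 = 827
    O–H: 1 × 473 = 473
    O=O: 2 × 508 = 1016
    Σ(broken) = 4199 kJ
  Bonds formed (products):
    C=O: 4 × 827 = 3308
    O–H: 4 × 473 = 1892
    Σ(formed) = 5200 kJ
  ΔH_B = 4199 − 5200 = −1001 kJ
ΔH_A − ΔH_B = −2267 kJ, so reaction A has the more negative ΔH; |ΔH_A − ΔH_B| = 2267 kJ.

Reaction A, by 2267 kJ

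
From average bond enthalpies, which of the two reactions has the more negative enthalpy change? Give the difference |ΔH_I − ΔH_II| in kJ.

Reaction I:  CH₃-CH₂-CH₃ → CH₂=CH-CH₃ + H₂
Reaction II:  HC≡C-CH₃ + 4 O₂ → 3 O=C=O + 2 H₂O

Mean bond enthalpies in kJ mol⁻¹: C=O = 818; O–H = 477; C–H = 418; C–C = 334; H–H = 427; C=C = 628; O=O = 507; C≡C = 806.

Reaction II, by 2091 kJ

Reaction I:
  Bonds broken (reactants):
    C–C: 2 × 334 = 668
    C–H: 8 × 418 = 3344
    Σ(broken) = 4012 kJ
  Bonds formed (products):
    C–C: 1 × 334 = 334
    C–H: 6 × 418 = 2508
    C=C: 1 × 628 = 628
    H–H: 1 × 427 = 427
    Σ(formed) = 3897 kJ
  ΔH_I = 4012 − 3897 = +115 kJ
Reaction II:
  Bonds broken (reactants):
    C≡C: 1 × 806 = 806
    C–C: 1 × 334 = 334
    C–H: 4 × 418 = 1672
    O=O: 4 × 507 = 2028
    Σ(broken) = 4840 kJ
  Bonds formed (products):
    C=O: 6 × 818 = 4908
    O–H: 4 × 477 = 1908
    Σ(formed) = 6816 kJ
  ΔH_II = 4840 − 6816 = −1976 kJ
ΔH_I − ΔH_II = +2091 kJ, so reaction II has the more negative ΔH; |ΔH_I − ΔH_II| = 2091 kJ.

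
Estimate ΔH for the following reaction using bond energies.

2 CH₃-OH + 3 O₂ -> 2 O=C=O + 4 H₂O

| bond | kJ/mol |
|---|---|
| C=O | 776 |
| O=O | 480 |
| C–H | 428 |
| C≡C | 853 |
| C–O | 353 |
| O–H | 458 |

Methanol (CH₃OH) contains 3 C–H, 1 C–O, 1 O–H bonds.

Bonds broken (reactants):
  C–H: 6 × 428 = 2568
  C–O: 2 × 353 = 706
  O–H: 2 × 458 = 916
  O=O: 3 × 480 = 1440
  Σ(broken) = 5630 kJ
Bonds formed (products):
  C=O: 4 × 776 = 3104
  O–H: 8 × 458 = 3664
  Σ(formed) = 6768 kJ
ΔH = Σ(broken) − Σ(formed) = 5630 − 6768 = −1138 kJ

ΔH ≈ −1138 kJ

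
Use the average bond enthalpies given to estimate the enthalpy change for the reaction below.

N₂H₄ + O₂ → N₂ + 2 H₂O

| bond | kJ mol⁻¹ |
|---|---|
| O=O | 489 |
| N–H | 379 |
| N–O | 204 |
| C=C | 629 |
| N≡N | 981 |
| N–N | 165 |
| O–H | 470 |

Bonds broken (reactants):
  N–H: 4 × 379 = 1516
  N–N: 1 × 165 = 165
  O=O: 1 × 489 = 489
  Σ(broken) = 2170 kJ
Bonds formed (products):
  N≡N: 1 × 981 = 981
  O–H: 4 × 470 = 1880
  Σ(formed) = 2861 kJ
ΔH = Σ(broken) − Σ(formed) = 2170 − 2861 = −691 kJ

ΔH ≈ −691 kJ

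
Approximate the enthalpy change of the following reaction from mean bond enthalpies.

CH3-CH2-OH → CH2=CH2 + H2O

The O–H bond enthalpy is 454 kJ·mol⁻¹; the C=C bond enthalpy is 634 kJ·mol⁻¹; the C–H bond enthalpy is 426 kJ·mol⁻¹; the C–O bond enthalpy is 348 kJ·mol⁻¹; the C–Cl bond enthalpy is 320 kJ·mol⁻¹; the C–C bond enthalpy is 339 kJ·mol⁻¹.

Bonds broken (reactants):
  C–C: 1 × 339 = 339
  C–H: 5 × 426 = 2130
  C–O: 1 × 348 = 348
  O–H: 1 × 454 = 454
  Σ(broken) = 3271 kJ
Bonds formed (products):
  C–H: 4 × 426 = 1704
  C=C: 1 × 634 = 634
  O–H: 2 × 454 = 908
  Σ(formed) = 3246 kJ
ΔH = Σ(broken) − Σ(formed) = 3271 − 3246 = +25 kJ

ΔH ≈ +25 kJ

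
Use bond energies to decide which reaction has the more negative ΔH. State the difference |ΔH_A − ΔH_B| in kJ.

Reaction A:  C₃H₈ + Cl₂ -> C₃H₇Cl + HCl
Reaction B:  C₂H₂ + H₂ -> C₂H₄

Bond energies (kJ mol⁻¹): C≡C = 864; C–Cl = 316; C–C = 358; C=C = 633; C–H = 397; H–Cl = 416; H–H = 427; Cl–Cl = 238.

Reaction B, by 39 kJ

Reaction A:
  Bonds broken (reactants):
    C–C: 2 × 358 = 716
    C–H: 8 × 397 = 3176
    Cl–Cl: 1 × 238 = 238
    Σ(broken) = 4130 kJ
  Bonds formed (products):
    C–C: 2 × 358 = 716
    C–Cl: 1 × 316 = 316
    C–H: 7 × 397 = 2779
    H–Cl: 1 × 416 = 416
    Σ(formed) = 4227 kJ
  ΔH_A = 4130 − 4227 = −97 kJ
Reaction B:
  Bonds broken (reactants):
    C≡C: 1 × 864 = 864
    C–H: 2 × 397 = 794
    H–H: 1 × 427 = 427
    Σ(broken) = 2085 kJ
  Bonds formed (products):
    C–H: 4 × 397 = 1588
    C=C: 1 × 633 = 633
    Σ(formed) = 2221 kJ
  ΔH_B = 2085 − 2221 = −136 kJ
ΔH_A − ΔH_B = +39 kJ, so reaction B has the more negative ΔH; |ΔH_A − ΔH_B| = 39 kJ.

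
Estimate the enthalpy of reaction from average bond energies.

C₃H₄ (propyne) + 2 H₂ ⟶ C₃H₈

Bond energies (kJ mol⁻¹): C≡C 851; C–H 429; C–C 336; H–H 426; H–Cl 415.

Bonds broken (reactants):
  C≡C: 1 × 851 = 851
  C–C: 1 × 336 = 336
  C–H: 4 × 429 = 1716
  H–H: 2 × 426 = 852
  Σ(broken) = 3755 kJ
Bonds formed (products):
  C–C: 2 × 336 = 672
  C–H: 8 × 429 = 3432
  Σ(formed) = 4104 kJ
ΔH = Σ(broken) − Σ(formed) = 3755 − 4104 = −349 kJ

ΔH ≈ −349 kJ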